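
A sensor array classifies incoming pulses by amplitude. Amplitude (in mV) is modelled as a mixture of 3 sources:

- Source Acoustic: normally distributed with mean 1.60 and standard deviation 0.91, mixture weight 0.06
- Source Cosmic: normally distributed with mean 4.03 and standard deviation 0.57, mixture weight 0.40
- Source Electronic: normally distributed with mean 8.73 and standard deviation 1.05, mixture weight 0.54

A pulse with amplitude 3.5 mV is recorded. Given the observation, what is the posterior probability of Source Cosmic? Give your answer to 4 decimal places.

Posterior ∝ prior × likelihood, so P(k | x) ∝ P(Z=k) f_k(x); normalise over all components.
Normal densities:
  L_Acoustic = (1/(0.91·√(2π)))·exp(−(3.5−1.60)²/(2·0.91²)) = 0.438398·exp(-2.17969) = 0.0495726
  L_Cosmic = (1/(0.57·√(2π)))·exp(−(3.5−4.03)²/(2·0.57²)) = 0.699899·exp(-0.43229) = 0.45425
  L_Electronic = (1/(1.05·√(2π)))·exp(−(3.5−8.73)²/(2·1.05²)) = 0.379945·exp(-12.40494) = 1.55712e-06
Unnormalised posteriors:
  P(Z=Acoustic)·L_Acoustic = 0.06 × 0.0495726 = 0.00297436
  P(Z=Cosmic)·L_Cosmic = 0.40 × 0.45425 = 0.1817
  P(Z=Electronic)·L_Electronic = 0.54 × 1.55712e-06 = 8.40845e-07
Denominator: 0.00297436 + 0.1817 + 8.40845e-07 = 0.184675
So the posterior for Source Cosmic is 0.1817 / 0.184675 ≈ 0.9839.

0.9839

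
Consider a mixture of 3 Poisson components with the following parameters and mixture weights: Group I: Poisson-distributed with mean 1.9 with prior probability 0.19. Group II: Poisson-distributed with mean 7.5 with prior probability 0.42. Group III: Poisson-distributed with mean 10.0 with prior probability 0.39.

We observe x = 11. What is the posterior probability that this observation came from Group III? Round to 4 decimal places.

0.6434

Apply Bayes' rule: the posterior for each component is proportional to its prior times its likelihood at x.
Evaluate each component's likelihood at the observed value:
  p_I = e^(−1.9)·1.9^11/11! = 4.3649e-06
  p_II = e^(−7.5)·7.5^11/11! = 0.0585207
  p_III = e^(−10.0)·10.0^11/11! = 0.113736
Unnormalised posteriors:
  P(Z=I)·p_I = 0.19 × 4.3649e-06 = 8.29331e-07
  P(Z=II)·p_II = 0.42 × 0.0585207 = 0.0245787
  P(Z=III)·p_III = 0.39 × 0.113736 = 0.0443572
Normaliser: 8.29331e-07 + 0.0245787 + 0.0443572 = 0.0689367
So the posterior for Group III is 0.0443572 / 0.0689367 ≈ 0.6434.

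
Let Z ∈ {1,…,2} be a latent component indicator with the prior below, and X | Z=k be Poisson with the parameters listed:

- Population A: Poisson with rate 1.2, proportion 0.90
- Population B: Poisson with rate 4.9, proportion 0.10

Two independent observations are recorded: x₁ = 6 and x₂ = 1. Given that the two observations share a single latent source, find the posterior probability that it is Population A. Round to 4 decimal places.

P(component k | x) = w_k·f_k(x) / marginal(x), where marginal(x) = Σ_j w_j·f_j(x).
Since both observations come from the same component, the likelihood for component k is f_k(x₁)·f_k(x₂).
  p_A = [e^(−1.2)·1.2^6/6! = 0.00124911] × [0.361433] = 0.000451471
  p_B = [e^(−4.9)·4.9^6/6! = 0.143153] × [0.0364883] = 0.00522341
Weight by the priors:
  w_A·p_A = 0.90 × 0.000451471 = 0.000406324
  w_B·p_B = 0.10 × 0.00522341 = 0.000522341
Sum: 0.000406324 + 0.000522341 = 0.000928665
So the posterior for Population A is 0.000406324 / 0.000928665 ≈ 0.4375.

0.4375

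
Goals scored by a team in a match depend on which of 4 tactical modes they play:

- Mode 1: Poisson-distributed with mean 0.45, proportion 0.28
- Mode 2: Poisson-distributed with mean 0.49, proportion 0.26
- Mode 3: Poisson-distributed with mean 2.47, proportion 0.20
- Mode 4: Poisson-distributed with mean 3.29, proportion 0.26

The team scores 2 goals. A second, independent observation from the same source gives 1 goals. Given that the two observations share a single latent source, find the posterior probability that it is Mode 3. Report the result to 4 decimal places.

P(component k | x) = π_k·f_k(x) / marginal(x), where marginal(x) = Σ_j π_j·f_j(x).
Since both observations come from the same component, the likelihood for component k is f_k(x₁)·f_k(x₂).
  p_1 = [0.0645599] × [0.286933] = 0.0185243
  p_2 = [0.0735458] × [0.300187] = 0.0220775
  p_3 = [0.258022] × [0.208925] = 0.0539071
  p_4 = [0.20162] × [0.122565] = 0.0247116
Weight by the priors:
  π_1·p_1 = 0.28 × 0.0185243 = 0.00518681
  π_2·p_2 = 0.26 × 0.0220775 = 0.00574015
  π_3·p_3 = 0.20 × 0.0539071 = 0.0107814
  π_4·p_4 = 0.26 × 0.0247116 = 0.006425
Sum: 0.00518681 + 0.00574015 + 0.0107814 + 0.006425 = 0.0281334
So the posterior for Mode 3 is 0.0107814 / 0.0281334 ≈ 0.3832.

0.3832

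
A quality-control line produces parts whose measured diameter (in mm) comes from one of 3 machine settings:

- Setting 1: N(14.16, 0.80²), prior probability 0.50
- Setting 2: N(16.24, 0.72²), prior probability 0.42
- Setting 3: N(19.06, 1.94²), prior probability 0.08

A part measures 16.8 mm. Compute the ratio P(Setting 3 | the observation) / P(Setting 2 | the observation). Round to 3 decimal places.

The posterior odds equal the prior odds times the likelihood ratio: (π_i/π_j)·(f_i(x)/f_j(x)).
Evaluate each component's likelihood at the observed value:
  f_1 = (1/(0.80·√(2π)))·exp(−(16.8−14.16)²/(2·0.80²)) = 0.498678·exp(-5.44500) = 0.00215321
  f_2 = (1/(0.72·√(2π)))·exp(−(16.8−16.24)²/(2·0.72²)) = 0.554087·exp(-0.30247) = 0.409465
  f_3 = (1/(1.94·√(2π)))·exp(−(16.8−19.06)²/(2·1.94²)) = 0.205640·exp(-0.67855) = 0.104332
0.00834654 / 0.171975 ≈ 0.049

0.049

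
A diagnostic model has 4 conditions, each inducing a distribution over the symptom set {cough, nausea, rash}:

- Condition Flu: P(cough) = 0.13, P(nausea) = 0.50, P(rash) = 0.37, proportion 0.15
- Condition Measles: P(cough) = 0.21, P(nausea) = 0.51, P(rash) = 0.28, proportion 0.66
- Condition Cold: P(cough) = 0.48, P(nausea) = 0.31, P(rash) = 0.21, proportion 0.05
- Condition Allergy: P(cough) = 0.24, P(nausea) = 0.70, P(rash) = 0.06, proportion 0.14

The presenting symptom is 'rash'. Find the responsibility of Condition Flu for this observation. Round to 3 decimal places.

0.214

P(component k | x) = π_k·f_k(x) / marginal(x), where marginal(x) = Σ_j π_j·f_j(x).
Component likelihoods at x = 'rash':
  f_Flu = 0.37
  f_Measles = 0.28
  f_Cold = 0.21
  f_Allergy = 0.06
Unnormalised posteriors:
  π_Flu·f_Flu = 0.15 × 0.37 = 0.0555
  π_Measles·f_Measles = 0.66 × 0.28 = 0.1848
  π_Cold·f_Cold = 0.05 × 0.21 = 0.0105
  π_Allergy·f_Allergy = 0.14 × 0.06 = 0.0084
Marginal: 0.0555 + 0.1848 + 0.0105 + 0.0084 = 0.2592
P(Condition Flu | the observation) = 0.0555 / 0.2592 ≈ 0.214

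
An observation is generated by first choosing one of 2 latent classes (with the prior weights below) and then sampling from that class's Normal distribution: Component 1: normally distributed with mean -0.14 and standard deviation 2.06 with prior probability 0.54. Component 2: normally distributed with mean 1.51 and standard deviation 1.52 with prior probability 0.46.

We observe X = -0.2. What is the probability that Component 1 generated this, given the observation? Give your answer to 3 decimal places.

0.620

By Bayes' theorem, P(k | x) = π_k f_k(x) / Σ_j π_j f_j(x).
Evaluate each component's likelihood at the observed value:
  p_1 = (1/(2.06·√(2π)))·exp(−(-0.2−-0.14)²/(2·2.06²)) = 0.193661·exp(-0.00042) = 0.193579
  p_2 = (1/(1.52·√(2π)))·exp(−(-0.2−1.51)²/(2·1.52²)) = 0.262462·exp(-0.63281) = 0.139393
Weight by the priors:
  π_1·p_1 = 0.54 × 0.193579 = 0.104533
  π_2·p_2 = 0.46 × 0.139393 = 0.0641206
Evidence: 0.104533 + 0.0641206 = 0.168653
P(Component 1 | data) = 0.104533 / 0.168653 ≈ 0.620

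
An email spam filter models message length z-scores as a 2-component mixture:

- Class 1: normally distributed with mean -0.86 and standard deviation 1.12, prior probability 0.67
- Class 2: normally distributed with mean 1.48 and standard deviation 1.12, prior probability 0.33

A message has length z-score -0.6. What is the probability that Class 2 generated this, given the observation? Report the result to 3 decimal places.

Posterior ∝ prior × likelihood, so P(k | x) ∝ π_k f_k(x); normalise over all components.
Component likelihoods at x = -0.6:
  f_1 = 0.346729
  f_2 = 0.0634974
Weight by the priors:
  π_1·f_1 = 0.67 × 0.346729 = 0.232308
  π_2·f_2 = 0.33 × 0.0634974 = 0.0209541
Evidence: 0.232308 + 0.0209541 = 0.253262
Responsibility of Class 2: 0.0209541 / 0.253262 ≈ 0.083

0.083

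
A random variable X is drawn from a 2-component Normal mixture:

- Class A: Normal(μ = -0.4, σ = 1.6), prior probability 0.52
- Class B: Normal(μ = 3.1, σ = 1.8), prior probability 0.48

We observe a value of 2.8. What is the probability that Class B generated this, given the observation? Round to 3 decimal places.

Apply Bayes' rule: the posterior for each component is proportional to its prior times its likelihood at x.
Component likelihoods at x = 2.8:
  p_A = 0.0337444
  p_B = 0.218578
Multiply by the mixture weights:
  P(Z=A)·p_A = 0.52 × 0.0337444 = 0.0175471
  P(Z=B)·p_B = 0.48 × 0.218578 = 0.104917
Evidence: 0.0175471 + 0.104917 = 0.122464
Responsibility of Class B: 0.104917 / 0.122464 ≈ 0.857

0.857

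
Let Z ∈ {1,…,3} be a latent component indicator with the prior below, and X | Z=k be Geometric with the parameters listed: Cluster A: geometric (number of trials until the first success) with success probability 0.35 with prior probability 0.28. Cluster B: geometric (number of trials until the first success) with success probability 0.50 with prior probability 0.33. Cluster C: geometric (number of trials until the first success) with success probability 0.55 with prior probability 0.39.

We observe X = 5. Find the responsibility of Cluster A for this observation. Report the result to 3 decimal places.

By Bayes' theorem, P(k | x) = π_k f_k(x) / Σ_j π_j f_j(x).
Geometric probabilities:
  f_A = 0.35·(1−0.35)^4 = 0.35·0.178506 = 0.0624772
  f_B = 0.50·(1−0.50)^4 = 0.50·0.0625 = 0.03125
  f_C = 0.55·(1−0.55)^4 = 0.55·0.0410062 = 0.0225534
Weight by the priors:
  π_A·f_A = 0.28 × 0.0624772 = 0.0174936
  π_B·f_B = 0.33 × 0.03125 = 0.0103125
  π_C·f_C = 0.39 × 0.0225534 = 0.00879584
Normaliser: 0.0174936 + 0.0103125 + 0.00879584 = 0.036602
Responsibility of Cluster A: 0.0174936 / 0.036602 ≈ 0.478

0.478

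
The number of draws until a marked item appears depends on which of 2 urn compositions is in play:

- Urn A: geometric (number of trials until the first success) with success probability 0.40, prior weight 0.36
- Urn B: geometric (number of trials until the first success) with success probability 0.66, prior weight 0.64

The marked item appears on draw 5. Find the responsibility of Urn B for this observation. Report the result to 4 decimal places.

Apply Bayes' rule: the posterior for each component is proportional to its prior times its likelihood at x.
Component likelihoods at x = 5:
  f_A = 0.40·(1−0.40)^4 = 0.40·0.1296 = 0.05184
  f_B = 0.66·(1−0.66)^4 = 0.66·0.0133634 = 0.00881982
Prior × likelihood for each component:
  w_A·f_A = 0.36 × 0.05184 = 0.0186624
  w_B·f_B = 0.64 × 0.00881982 = 0.00564468
Evidence: 0.0186624 + 0.00564468 = 0.0243071
P(Urn B | x) ≈ 0.2322

0.2322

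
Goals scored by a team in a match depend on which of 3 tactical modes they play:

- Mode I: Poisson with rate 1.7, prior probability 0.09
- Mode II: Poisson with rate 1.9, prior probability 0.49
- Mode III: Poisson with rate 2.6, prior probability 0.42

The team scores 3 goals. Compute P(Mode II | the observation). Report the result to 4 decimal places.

0.4442

Posterior ∝ prior × likelihood, so P(k | x) ∝ π_k f_k(x); normalise over all components.
Poisson probabilities:
  p_I = 0.149587
  p_II = 0.170982
  p_III = 0.217572
Unnormalised posteriors:
  π_I·p_I = 0.09 × 0.149587 = 0.0134629
  π_II·p_II = 0.49 × 0.170982 = 0.0837811
  π_III·p_III = 0.42 × 0.217572 = 0.0913803
Normaliser: 0.0134629 + 0.0837811 + 0.0913803 = 0.188624
P(Mode II | data) ≈ 0.4442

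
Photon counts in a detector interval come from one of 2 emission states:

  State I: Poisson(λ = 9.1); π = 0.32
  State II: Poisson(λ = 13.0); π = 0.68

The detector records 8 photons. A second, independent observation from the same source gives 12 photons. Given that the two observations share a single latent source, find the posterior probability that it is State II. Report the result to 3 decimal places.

0.522

Apply Bayes' rule: the posterior for each component is proportional to its prior times its likelihood at x.
Since both observations come from the same component, the likelihood for component k is f_k(x₁)·f_k(x₂).
  L_I = [0.130236] × [0.0751761] = 0.00979063
  L_II = [0.0457297] × [0.10994] = 0.00502751
Unnormalised posteriors:
  w_I·L_I = 0.32 × 0.00979063 = 0.003133
  w_II·L_II = 0.68 × 0.00502751 = 0.00341871
Marginal: 0.003133 + 0.00341871 = 0.00655171
P(State II | data) ≈ 0.522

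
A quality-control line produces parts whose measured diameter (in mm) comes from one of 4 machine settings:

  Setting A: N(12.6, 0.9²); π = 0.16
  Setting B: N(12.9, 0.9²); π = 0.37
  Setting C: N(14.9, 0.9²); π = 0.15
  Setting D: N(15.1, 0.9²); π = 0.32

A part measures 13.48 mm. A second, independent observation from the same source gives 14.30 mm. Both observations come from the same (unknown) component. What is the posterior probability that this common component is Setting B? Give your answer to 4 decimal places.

0.4884

Posterior ∝ prior × likelihood, so P(k | x) ∝ P(Z=k) f_k(x); normalise over all components.
Since both observations come from the same component, the likelihood for component k is f_k(x₁)·f_k(x₂).
  L_A = [0.27483] × [0.0744574] = 0.0204631
  L_B = [0.360151] × [0.132198] = 0.0476112
  L_C = [0.127675] × [0.354942] = 0.0453172
  L_D = [0.0877224] × [0.298603] = 0.0261942
Multiply by the mixture weights:
  P(Z=A)·L_A = 0.16 × 0.0204631 = 0.0032741
  P(Z=B)·L_B = 0.37 × 0.0476112 = 0.0176162
  P(Z=C)·L_C = 0.15 × 0.0453172 = 0.00679757
  P(Z=D)·L_D = 0.32 × 0.0261942 = 0.00838214
Sum: 0.0032741 + 0.0176162 + 0.00679757 + 0.00838214 = 0.03607
So the posterior for Setting B is 0.0176162 / 0.03607 ≈ 0.4884.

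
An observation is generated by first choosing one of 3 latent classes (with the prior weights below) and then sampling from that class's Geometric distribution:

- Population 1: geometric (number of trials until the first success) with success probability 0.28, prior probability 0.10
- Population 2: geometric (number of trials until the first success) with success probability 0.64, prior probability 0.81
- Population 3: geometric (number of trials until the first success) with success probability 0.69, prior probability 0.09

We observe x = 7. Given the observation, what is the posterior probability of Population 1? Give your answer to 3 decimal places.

0.767

Apply Bayes' rule: the posterior for each component is proportional to its prior times its likelihood at x.
Evaluate each component's likelihood at the observed value:
  L_1 = 0.28·(1−0.28)^6 = 0.28·0.139314 = 0.0390079
  L_2 = 0.64·(1−0.64)^6 = 0.64·0.00217678 = 0.00139314
  L_3 = 0.69·(1−0.69)^6 = 0.69·0.000887504 = 0.000612378
Weight by the priors:
  w_1·L_1 = 0.10 × 0.0390079 = 0.00390079
  w_2·L_2 = 0.81 × 0.00139314 = 0.00112844
  w_3·L_3 = 0.09 × 0.000612378 = 5.5114e-05
Denominator: 0.00390079 + 0.00112844 + 5.5114e-05 = 0.00508435
So the posterior for Population 1 is 0.00390079 / 0.00508435 ≈ 0.767.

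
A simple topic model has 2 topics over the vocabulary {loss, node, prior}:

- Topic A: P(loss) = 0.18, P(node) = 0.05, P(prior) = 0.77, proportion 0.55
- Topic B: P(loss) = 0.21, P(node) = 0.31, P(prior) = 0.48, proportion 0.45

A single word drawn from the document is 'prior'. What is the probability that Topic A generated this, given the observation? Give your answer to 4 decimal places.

Posterior ∝ prior × likelihood, so P(k | x) ∝ π_k f_k(x); normalise over all components.
Evaluate each component's likelihood at the observed value:
  L_A = P(prior | comp) = 0.77
  L_B = P(prior | comp) = 0.48
Prior × likelihood for each component:
  π_A·L_A = 0.55 × 0.77 = 0.4235
  π_B·L_B = 0.45 × 0.48 = 0.216
Normaliser: 0.4235 + 0.216 = 0.6395
P(Topic A | data) = 0.4235 / 0.6395 ≈ 0.6622

0.6622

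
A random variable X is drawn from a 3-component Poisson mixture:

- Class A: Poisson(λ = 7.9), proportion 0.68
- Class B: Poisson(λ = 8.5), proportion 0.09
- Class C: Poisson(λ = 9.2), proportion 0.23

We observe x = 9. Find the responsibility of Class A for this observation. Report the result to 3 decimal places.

Apply Bayes' rule: the posterior for each component is proportional to its prior times its likelihood at x.
Evaluate each component's likelihood at the observed value:
  f_A = e^(−7.9)·7.9^9/9! = 0.122449
  f_B = e^(−8.5)·8.5^9/9! = 0.129869
  f_C = e^(−9.2)·9.2^9/9! = 0.131467
Unnormalised posteriors:
  w_A·f_A = 0.68 × 0.122449 = 0.0832652
  w_B·f_B = 0.09 × 0.129869 = 0.0116882
  w_C·f_C = 0.23 × 0.131467 = 0.0302375
Sum: 0.0832652 + 0.0116882 + 0.0302375 = 0.125191
P(Class A | data) = 0.0832652 / 0.125191 ≈ 0.665

0.665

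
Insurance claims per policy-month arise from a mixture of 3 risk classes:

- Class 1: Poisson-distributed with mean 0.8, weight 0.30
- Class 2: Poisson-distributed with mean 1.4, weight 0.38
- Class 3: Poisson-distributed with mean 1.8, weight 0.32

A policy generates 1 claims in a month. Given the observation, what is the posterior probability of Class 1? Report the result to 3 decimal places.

P(component k | x) = w_k·f_k(x) / marginal(x), where marginal(x) = Σ_j w_j·f_j(x).
Evaluate each component's likelihood at the observed value:
  p_1 = 0.359463
  p_2 = 0.345236
  p_3 = 0.297538
Unnormalised posteriors:
  w_1·p_1 = 0.30 × 0.359463 = 0.107839
  w_2·p_2 = 0.38 × 0.345236 = 0.13119
  w_3·p_3 = 0.32 × 0.297538 = 0.0952122
Denominator: 0.107839 + 0.13119 + 0.0952122 = 0.334241
P(Class 1 | data) = 0.107839 / 0.334241 ≈ 0.323

0.323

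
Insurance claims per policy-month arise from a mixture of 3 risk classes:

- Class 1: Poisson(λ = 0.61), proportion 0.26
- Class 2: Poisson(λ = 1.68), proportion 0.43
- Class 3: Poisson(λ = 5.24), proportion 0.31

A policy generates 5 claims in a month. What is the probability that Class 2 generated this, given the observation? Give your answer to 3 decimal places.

0.142

By Bayes' theorem, P(k | x) = w_k f_k(x) / Σ_j w_j f_j(x).
Component likelihoods at x = 5 claims:
  L_1 = e^(−0.61)·0.61^5/5! = 0.000382427
  L_2 = e^(−1.68)·1.68^5/5! = 0.020785
  L_3 = e^(−5.24)·5.24^5/5! = 0.174491
Unnormalised posteriors:
  w_1·L_1 = 0.26 × 0.000382427 = 9.9431e-05
  w_2·L_2 = 0.43 × 0.020785 = 0.00893756
  w_3·L_3 = 0.31 × 0.174491 = 0.0540921
Normaliser: 9.9431e-05 + 0.00893756 + 0.0540921 = 0.0631291
So the posterior for Class 2 is 0.00893756 / 0.0631291 ≈ 0.142.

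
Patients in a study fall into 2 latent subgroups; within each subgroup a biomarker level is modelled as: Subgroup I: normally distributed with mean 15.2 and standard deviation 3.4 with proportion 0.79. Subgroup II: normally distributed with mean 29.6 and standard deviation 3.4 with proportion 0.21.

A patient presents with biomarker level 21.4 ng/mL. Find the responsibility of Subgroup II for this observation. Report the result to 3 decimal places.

The responsibility of component k is w_k f_k(x) divided by Σ_j w_j f_j(x).
Normal densities:
  p_I = (1/(3.4·√(2π)))·exp(−(21.4−15.2)²/(2·3.4²)) = 0.117336·exp(-1.66263) = 0.0222515
  p_II = (1/(3.4·√(2π)))·exp(−(21.4−29.6)²/(2·3.4²)) = 0.117336·exp(-2.90830) = 0.00640281
Weight by the priors:
  w_I·p_I = 0.79 × 0.0222515 = 0.0175787
  w_II·p_II = 0.21 × 0.00640281 = 0.00134459
Marginal: 0.0175787 + 0.00134459 = 0.0189233
P(Subgroup II | the observation) ≈ 0.071

0.071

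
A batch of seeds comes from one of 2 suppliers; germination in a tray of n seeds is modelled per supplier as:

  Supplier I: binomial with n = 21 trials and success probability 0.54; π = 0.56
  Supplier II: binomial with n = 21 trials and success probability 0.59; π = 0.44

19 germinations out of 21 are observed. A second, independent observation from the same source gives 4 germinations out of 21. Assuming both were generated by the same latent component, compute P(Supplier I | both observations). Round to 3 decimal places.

The responsibility of component k is P(Z=k) f_k(x) divided by Σ_j P(Z=j) f_j(x).
Since both observations come from the same component, the likelihood for component k is f_k(x₁)·f_k(x₂).
  L_I = [C(21,19)·0.54^19·0.46^2 = 210·8.23155e-06·0.2116 = 0.000365777] × [0.000940854] = 3.44143e-07
  L_II = [C(21,19)·0.59^19·0.41^2 = 210·4.4278e-05·0.1681 = 0.00156306] × [0.000189582] = 2.96328e-07
Multiply by the mixture weights:
  P(Z=I)·L_I = 0.56 × 3.44143e-07 = 1.9272e-07
  P(Z=II)·L_II = 0.44 × 2.96328e-07 = 1.30384e-07
Denominator: 1.9272e-07 + 1.30384e-07 = 3.23104e-07
P(Supplier I | x₁, x₂) ≈ 0.596

0.596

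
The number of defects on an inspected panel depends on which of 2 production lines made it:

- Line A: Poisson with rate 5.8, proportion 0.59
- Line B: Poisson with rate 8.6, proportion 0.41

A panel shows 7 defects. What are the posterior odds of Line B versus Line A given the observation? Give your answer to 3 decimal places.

0.666

Posterior odds = (w_i f_i(x)) / (w_j f_j(x)); the normalising sum cancels.
Evaluate each component's likelihood at the observed value:
  L_A = e^(−5.8)·5.8^7/7! = 0.132635
  L_B = e^(−8.6)·8.6^7/7! = 0.127094
0.0521087 / 0.0782545 ≈ 0.666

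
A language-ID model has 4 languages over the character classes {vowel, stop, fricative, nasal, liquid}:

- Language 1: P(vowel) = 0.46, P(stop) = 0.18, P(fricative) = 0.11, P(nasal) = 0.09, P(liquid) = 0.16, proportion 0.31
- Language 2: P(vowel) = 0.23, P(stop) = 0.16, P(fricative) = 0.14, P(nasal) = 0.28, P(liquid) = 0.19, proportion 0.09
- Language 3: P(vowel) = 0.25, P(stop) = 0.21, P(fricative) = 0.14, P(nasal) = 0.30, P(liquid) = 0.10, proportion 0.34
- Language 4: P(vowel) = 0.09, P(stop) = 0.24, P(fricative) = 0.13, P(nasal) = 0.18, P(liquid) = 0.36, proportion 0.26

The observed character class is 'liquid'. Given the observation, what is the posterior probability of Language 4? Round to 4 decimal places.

By Bayes' theorem, P(k | x) = π_k f_k(x) / Σ_j π_j f_j(x).
Evaluate each component's likelihood at the observed value:
  p_1 = 0.16
  p_2 = 0.19
  p_3 = 0.1
  p_4 = 0.36
Unnormalised posteriors:
  π_1·p_1 = 0.31 × 0.16 = 0.0496
  π_2·p_2 = 0.09 × 0.19 = 0.0171
  π_3·p_3 = 0.34 × 0.1 = 0.034
  π_4·p_4 = 0.26 × 0.36 = 0.0936
Evidence: 0.0496 + 0.0171 + 0.034 + 0.0936 = 0.1943
P(Language 4 | 'liquid') = 0.0936 / 0.1943 ≈ 0.4817

0.4817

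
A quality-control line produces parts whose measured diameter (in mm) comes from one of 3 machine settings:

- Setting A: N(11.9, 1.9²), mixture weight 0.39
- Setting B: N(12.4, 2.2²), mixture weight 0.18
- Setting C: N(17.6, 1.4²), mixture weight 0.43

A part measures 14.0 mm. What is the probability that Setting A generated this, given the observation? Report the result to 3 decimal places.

Posterior ∝ prior × likelihood, so P(k | x) ∝ π_k f_k(x); normalise over all components.
Component likelihoods at x = 14.0 mm:
  f_A = (1/(1.9·√(2π)))·exp(−(14.0−11.9)²/(2·1.9²)) = 0.209970·exp(-0.61080) = 0.113996
  f_B = (1/(2.2·√(2π)))·exp(−(14.0−12.4)²/(2·2.2²)) = 0.181337·exp(-0.26446) = 0.139198
  f_C = (1/(1.4·√(2π)))·exp(−(14.0−17.6)²/(2·1.4²)) = 0.284959·exp(-3.30612) = 0.010446
Weight by the priors:
  π_A·f_A = 0.39 × 0.113996 = 0.0444583
  π_B·f_B = 0.18 × 0.139198 = 0.0250556
  π_C·f_C = 0.43 × 0.010446 = 0.00449179
Denominator: 0.0444583 + 0.0250556 + 0.00449179 = 0.0740057
P(Setting A | 14.0 mm) = 0.0444583 / 0.0740057 ≈ 0.601

0.601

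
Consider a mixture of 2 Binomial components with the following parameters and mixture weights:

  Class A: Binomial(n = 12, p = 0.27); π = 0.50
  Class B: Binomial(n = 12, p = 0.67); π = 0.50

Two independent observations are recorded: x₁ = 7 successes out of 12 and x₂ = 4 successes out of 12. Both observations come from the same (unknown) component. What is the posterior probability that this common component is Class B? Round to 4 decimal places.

Posterior ∝ prior × likelihood, so P(k | x) ∝ P(Z=k) f_k(x); normalise over all components.
Since both observations come from the same component, the likelihood for component k is f_k(x₁)·f_k(x₂).
  f_A = [C(12,7)·0.27^7·0.73^5 = 792·0.000104604·0.207307 = 0.0171746] × [0.21215] = 0.00364359
  f_B = [C(12,7)·0.67^7·0.33^5 = 792·0.0606071·0.00391354 = 0.187853] × [0.0140287] = 0.00263533
Prior × likelihood for each component:
  P(Z=A)·f_A = 0.50 × 0.00364359 = 0.00182179
  P(Z=B)·f_B = 0.50 × 0.00263533 = 0.00131766
Evidence: 0.00182179 + 0.00131766 = 0.00313946
P(Class B | x₁, x₂) = 0.00131766 / 0.00313946 ≈ 0.4197

0.4197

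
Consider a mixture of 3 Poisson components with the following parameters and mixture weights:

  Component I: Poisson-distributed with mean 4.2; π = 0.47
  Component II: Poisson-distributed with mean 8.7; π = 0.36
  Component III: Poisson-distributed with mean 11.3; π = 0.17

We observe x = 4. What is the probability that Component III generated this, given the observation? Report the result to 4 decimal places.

0.0133

P(component k | x) = π_k·f_k(x) / marginal(x), where marginal(x) = Σ_j π_j·f_j(x).
Poisson probabilities:
  p_I = e^(−4.2)·4.2^4/4! = 0.194424
  p_II = e^(−8.7)·8.7^4/4! = 0.0397653
  p_III = e^(−11.3)·11.3^4/4! = 0.00840572
Unnormalised posteriors:
  π_I·p_I = 0.47 × 0.194424 = 0.0913791
  π_II·p_II = 0.36 × 0.0397653 = 0.0143155
  π_III·p_III = 0.17 × 0.00840572 = 0.00142897
Sum: 0.0913791 + 0.0143155 + 0.00142897 = 0.107124
Responsibility of Component III: 0.00142897 / 0.107124 ≈ 0.0133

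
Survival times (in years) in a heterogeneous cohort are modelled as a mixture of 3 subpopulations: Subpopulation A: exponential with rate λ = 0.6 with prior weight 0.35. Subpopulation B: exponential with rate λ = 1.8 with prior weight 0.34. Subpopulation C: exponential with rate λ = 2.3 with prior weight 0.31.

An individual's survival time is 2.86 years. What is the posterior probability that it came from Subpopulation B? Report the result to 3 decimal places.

0.084

P(component k | x) = P(Z=k)·f_k(x) / marginal(x), where marginal(x) = Σ_j P(Z=j)·f_j(x).
Exponential densities:
  f_A = 0.6·e^(−0.6·2.86) = 0.6·e^(−1.7160) = 0.10787
  f_B = 1.8·e^(−1.8·2.86) = 1.8·e^(−5.1480) = 0.0104598
  f_C = 2.3·e^(−2.3·2.86) = 2.3·e^(−6.5780) = 0.00319844
Prior × likelihood for each component:
  P(Z=A)·f_A = 0.35 × 0.10787 = 0.0377546
  P(Z=B)·f_B = 0.34 × 0.0104598 = 0.00355634
  P(Z=C)·f_C = 0.31 × 0.00319844 = 0.000991518
Normaliser: 0.0377546 + 0.00355634 + 0.000991518 = 0.0423025
Responsibility of Subpopulation B: 0.00355634 / 0.0423025 ≈ 0.084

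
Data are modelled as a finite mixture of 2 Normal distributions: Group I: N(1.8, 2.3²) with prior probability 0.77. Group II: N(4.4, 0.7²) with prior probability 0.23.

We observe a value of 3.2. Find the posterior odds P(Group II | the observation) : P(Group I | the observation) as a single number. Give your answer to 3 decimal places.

Since P(k|x) ∝ P(Z=k) f_k(x), the posterior odds are P(Z=i) f_i(x) / (P(Z=j) f_j(x)).
Evaluate each component's likelihood at the observed value:
  p_I = 0.144121
  p_II = 0.131119
Odds = (0.23/0.77) × (0.131119/0.144121) = 0.298701 × 0.909784 ≈ 0.272

0.272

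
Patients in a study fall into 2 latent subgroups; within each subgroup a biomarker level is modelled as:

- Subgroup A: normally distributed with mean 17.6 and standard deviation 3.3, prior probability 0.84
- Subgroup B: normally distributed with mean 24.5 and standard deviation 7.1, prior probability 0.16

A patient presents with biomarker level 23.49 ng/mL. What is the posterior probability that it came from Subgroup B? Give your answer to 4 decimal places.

Apply Bayes' rule: the posterior for each component is proportional to its prior times its likelihood at x.
Component likelihoods at x = 23.49 ng/mL:
  p_A = 0.0245829
  p_B = 0.0556234
Weight by the priors:
  w_A·p_A = 0.84 × 0.0245829 = 0.0206497
  w_B·p_B = 0.16 × 0.0556234 = 0.00889974
Marginal: 0.0206497 + 0.00889974 = 0.0295494
So the posterior for Subgroup B is 0.00889974 / 0.0295494 ≈ 0.3012.

0.3012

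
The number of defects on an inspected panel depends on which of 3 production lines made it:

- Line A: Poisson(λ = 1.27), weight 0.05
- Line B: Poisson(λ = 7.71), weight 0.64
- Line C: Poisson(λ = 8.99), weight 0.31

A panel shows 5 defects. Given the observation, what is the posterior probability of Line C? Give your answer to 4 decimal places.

By Bayes' theorem, P(k | x) = w_k f_k(x) / Σ_j w_j f_j(x).
Evaluate each component's likelihood at the observed value:
  f_A = e^(−1.27)·1.27^5/5! = 0.00773185
  f_B = e^(−7.71)·7.71^5/5! = 0.101784
  f_C = e^(−8.99)·8.99^5/5! = 0.0609972
Weight by the priors:
  w_A·f_A = 0.05 × 0.00773185 = 0.000386592
  w_B·f_B = 0.64 × 0.101784 = 0.0651419
  w_C·f_C = 0.31 × 0.0609972 = 0.0189091
Normaliser: 0.000386592 + 0.0651419 + 0.0189091 = 0.0844376
P(Line C | the observation) = 0.0189091 / 0.0844376 ≈ 0.2239

0.2239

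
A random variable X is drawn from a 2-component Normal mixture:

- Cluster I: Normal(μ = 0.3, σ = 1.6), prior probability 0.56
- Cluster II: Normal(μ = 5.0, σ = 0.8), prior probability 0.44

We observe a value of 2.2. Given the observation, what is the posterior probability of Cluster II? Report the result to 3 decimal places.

0.007

Posterior ∝ prior × likelihood, so P(k | x) ∝ π_k f_k(x); normalise over all components.
Evaluate each component's likelihood at the observed value:
  p_I = (1/(1.6·√(2π)))·exp(−(2.2−0.3)²/(2·1.6²)) = 0.249339·exp(-0.70508) = 0.123191
  p_II = (1/(0.8·√(2π)))·exp(−(2.2−5.0)²/(2·0.8²)) = 0.498678·exp(-6.12500) = 0.00109085
Prior × likelihood for each component:
  π_I·p_I = 0.56 × 0.123191 = 0.0689869
  π_II·p_II = 0.44 × 0.00109085 = 0.000479975
Denominator: 0.0689869 + 0.000479975 = 0.0694669
So the posterior for Cluster II is 0.000479975 / 0.0694669 ≈ 0.007.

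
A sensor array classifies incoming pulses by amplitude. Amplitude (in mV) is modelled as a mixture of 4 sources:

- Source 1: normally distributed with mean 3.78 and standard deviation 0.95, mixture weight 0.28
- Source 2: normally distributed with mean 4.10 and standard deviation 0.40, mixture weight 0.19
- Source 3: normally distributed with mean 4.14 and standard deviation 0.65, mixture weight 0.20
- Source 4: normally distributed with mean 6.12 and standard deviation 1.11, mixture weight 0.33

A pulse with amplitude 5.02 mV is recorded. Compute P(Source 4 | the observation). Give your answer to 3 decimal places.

0.392

The responsibility of component k is π_k f_k(x) divided by Σ_j π_j f_j(x).
Normal densities:
  f_1 = (1/(0.95·√(2π)))·exp(−(5.02−3.78)²/(2·0.95²)) = 0.419939·exp(-0.85186) = 0.179155
  f_2 = (1/(0.40·√(2π)))·exp(−(5.02−4.10)²/(2·0.40²)) = 0.997356·exp(-2.64500) = 0.0708176
  f_3 = (1/(0.65·√(2π)))·exp(−(5.02−4.14)²/(2·0.65²)) = 0.613757·exp(-0.91645) = 0.245464
  f_4 = (1/(1.11·√(2π)))·exp(−(5.02−6.12)²/(2·1.11²)) = 0.359407·exp(-0.49103) = 0.219955
Unnormalised posteriors:
  π_1·f_1 = 0.28 × 0.179155 = 0.0501635
  π_2·f_2 = 0.19 × 0.0708176 = 0.0134553
  π_3·f_3 = 0.20 × 0.245464 = 0.0490928
  π_4·f_4 = 0.33 × 0.219955 = 0.0725853
Evidence: 0.0501635 + 0.0134553 + 0.0490928 + 0.0725853 = 0.185297
So the posterior for Source 4 is 0.0725853 / 0.185297 ≈ 0.392.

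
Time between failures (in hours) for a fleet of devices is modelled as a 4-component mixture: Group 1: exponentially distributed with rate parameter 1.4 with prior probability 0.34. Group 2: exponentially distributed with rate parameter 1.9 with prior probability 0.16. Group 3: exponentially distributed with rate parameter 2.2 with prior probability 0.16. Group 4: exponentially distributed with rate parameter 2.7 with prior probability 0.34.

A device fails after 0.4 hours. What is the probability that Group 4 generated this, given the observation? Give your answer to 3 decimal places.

0.358

The responsibility of component k is π_k f_k(x) divided by Σ_j π_j f_j(x).
Evaluate each component's likelihood at the observed value:
  f_1 = 0.799693
  f_2 = 0.888566
  f_3 = 0.912522
  f_4 = 0.916908
Unnormalised posteriors:
  π_1·f_1 = 0.34 × 0.799693 = 0.271896
  π_2·f_2 = 0.16 × 0.888566 = 0.142171
  π_3·f_3 = 0.16 × 0.912522 = 0.146004
  π_4·f_4 = 0.34 × 0.916908 = 0.311749
Sum: 0.271896 + 0.142171 + 0.146004 + 0.311749 = 0.871818
P(Group 4 | the observation) = 0.311749 / 0.871818 ≈ 0.358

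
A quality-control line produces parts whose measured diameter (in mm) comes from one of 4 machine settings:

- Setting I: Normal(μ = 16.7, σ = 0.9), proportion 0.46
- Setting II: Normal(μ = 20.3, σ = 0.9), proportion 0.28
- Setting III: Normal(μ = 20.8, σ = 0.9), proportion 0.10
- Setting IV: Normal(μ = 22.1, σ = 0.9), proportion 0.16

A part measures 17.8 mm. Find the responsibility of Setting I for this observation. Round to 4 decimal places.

The responsibility of component k is π_k f_k(x) divided by Σ_j π_j f_j(x).
Normal densities:
  L_I = 0.210033
  L_II = 0.00935726
  L_III = 0.00171364
  L_IV = 4.89568e-06
Multiply by the mixture weights:
  π_I·L_I = 0.46 × 0.210033 = 0.0966151
  π_II·L_II = 0.28 × 0.00935726 = 0.00262003
  π_III·L_III = 0.10 × 0.00171364 = 0.000171364
  π_IV·L_IV = 0.16 × 4.89568e-06 = 7.83308e-07
Denominator: 0.0966151 + 0.00262003 + 0.000171364 + 7.83308e-07 = 0.0994073
P(Setting I | 17.8 mm) ≈ 0.9719

0.9719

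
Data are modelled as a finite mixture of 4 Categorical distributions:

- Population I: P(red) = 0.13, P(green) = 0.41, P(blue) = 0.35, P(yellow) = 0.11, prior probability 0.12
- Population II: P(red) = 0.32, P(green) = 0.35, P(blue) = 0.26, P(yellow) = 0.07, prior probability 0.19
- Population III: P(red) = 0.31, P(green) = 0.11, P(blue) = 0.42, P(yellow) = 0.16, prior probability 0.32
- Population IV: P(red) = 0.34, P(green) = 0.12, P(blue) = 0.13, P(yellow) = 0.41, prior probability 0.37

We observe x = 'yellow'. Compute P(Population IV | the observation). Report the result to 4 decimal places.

0.6613

Apply Bayes' rule: the posterior for each component is proportional to its prior times its likelihood at x.
Evaluate each component's likelihood at the observed value:
  p_I = P(yellow | comp) = 0.11
  p_II = P(yellow | comp) = 0.07
  p_III = P(yellow | comp) = 0.16
  p_IV = P(yellow | comp) = 0.41
Prior × likelihood for each component:
  π_I·p_I = 0.12 × 0.11 = 0.0132
  π_II·p_II = 0.19 × 0.07 = 0.0133
  π_III·p_III = 0.32 × 0.16 = 0.0512
  π_IV·p_IV = 0.37 × 0.41 = 0.1517
Denominator: 0.0132 + 0.0133 + 0.0512 + 0.1517 = 0.2294
Responsibility of Population IV: 0.1517 / 0.2294 ≈ 0.6613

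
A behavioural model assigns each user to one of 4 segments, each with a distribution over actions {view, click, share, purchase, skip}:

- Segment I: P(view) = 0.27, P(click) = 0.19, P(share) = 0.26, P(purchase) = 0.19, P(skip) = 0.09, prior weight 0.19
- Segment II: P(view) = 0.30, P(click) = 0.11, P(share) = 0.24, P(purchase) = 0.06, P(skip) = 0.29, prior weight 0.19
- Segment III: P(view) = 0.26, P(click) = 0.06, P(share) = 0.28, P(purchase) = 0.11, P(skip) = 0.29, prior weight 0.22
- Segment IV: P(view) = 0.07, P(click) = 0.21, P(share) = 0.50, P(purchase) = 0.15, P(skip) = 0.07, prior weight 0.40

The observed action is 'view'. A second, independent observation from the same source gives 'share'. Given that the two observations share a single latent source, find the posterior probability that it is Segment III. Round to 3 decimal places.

Posterior ∝ prior × likelihood, so P(k | x) ∝ π_k f_k(x); normalise over all components.
Since both observations come from the same component, the likelihood for component k is f_k(x₁)·f_k(x₂).
  L_I = [0.27] × [0.26] = 0.0702
  L_II = [0.3] × [0.24] = 0.072
  L_III = [0.26] × [0.28] = 0.0728
  L_IV = [0.07] × [0.5] = 0.035
Prior × likelihood for each component:
  π_I·L_I = 0.19 × 0.0702 = 0.013338
  π_II·L_II = 0.19 × 0.072 = 0.01368
  π_III·L_III = 0.22 × 0.0728 = 0.016016
  π_IV·L_IV = 0.40 × 0.035 = 0.014
Normaliser: 0.013338 + 0.01368 + 0.016016 + 0.014 = 0.057034
P(Segment III | x₁,x₂) ≈ 0.281

0.281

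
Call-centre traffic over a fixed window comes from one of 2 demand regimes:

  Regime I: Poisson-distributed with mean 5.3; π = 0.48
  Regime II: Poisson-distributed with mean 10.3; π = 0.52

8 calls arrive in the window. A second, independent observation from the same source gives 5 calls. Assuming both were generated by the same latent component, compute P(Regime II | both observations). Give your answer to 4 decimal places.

0.2172

P(component k | x) = π_k·f_k(x) / marginal(x), where marginal(x) = Σ_j π_j·f_j(x).
Since both observations come from the same component, the likelihood for component k is f_k(x₁)·f_k(x₂).
  p_I = [e^(−5.3)·5.3^8/8! = 0.0770772] × [0.173955] = 0.013408
  p_II = [e^(−10.3)·10.3^8/8! = 0.105668] × [0.0324916] = 0.00343333
Weight by the priors:
  π_I·p_I = 0.48 × 0.013408 = 0.00643583
  π_II·p_II = 0.52 × 0.00343333 = 0.00178533
Sum: 0.00643583 + 0.00178533 = 0.00822116
P(Regime II | x₁,x₂) ≈ 0.2172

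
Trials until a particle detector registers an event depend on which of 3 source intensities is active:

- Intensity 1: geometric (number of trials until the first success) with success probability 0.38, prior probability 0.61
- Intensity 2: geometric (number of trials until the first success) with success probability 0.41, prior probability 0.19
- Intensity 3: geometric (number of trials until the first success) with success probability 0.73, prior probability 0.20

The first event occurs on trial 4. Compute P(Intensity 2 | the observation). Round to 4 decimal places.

Apply Bayes' rule: the posterior for each component is proportional to its prior times its likelihood at x.
Geometric probabilities:
  p_1 = 0.38·(1−0.38)^3 = 0.38·0.238328 = 0.0905646
  p_2 = 0.41·(1−0.41)^3 = 0.41·0.205379 = 0.0842054
  p_3 = 0.73·(1−0.73)^3 = 0.73·0.019683 = 0.0143686
Multiply by the mixture weights:
  π_1·p_1 = 0.61 × 0.0905646 = 0.0552444
  π_2·p_2 = 0.19 × 0.0842054 = 0.015999
  π_3·p_3 = 0.20 × 0.0143686 = 0.00287372
Evidence: 0.0552444 + 0.015999 + 0.00287372 = 0.0741172
So the posterior for Intensity 2 is 0.015999 / 0.0741172 ≈ 0.2159.

0.2159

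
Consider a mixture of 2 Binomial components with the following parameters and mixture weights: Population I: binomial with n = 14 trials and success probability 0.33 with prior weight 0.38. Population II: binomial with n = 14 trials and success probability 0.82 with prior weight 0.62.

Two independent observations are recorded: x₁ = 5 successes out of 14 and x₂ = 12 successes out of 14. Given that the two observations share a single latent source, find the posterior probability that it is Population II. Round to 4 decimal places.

Apply Bayes' rule: the posterior for each component is proportional to its prior times its likelihood at x.
Since both observations come from the same component, the likelihood for component k is f_k(x₁)·f_k(x₂).
  p_I = [C(14,5)·0.33^5·0.67^9 = 2002·0.00391354·0.0272065 = 0.213161] × [6.81331e-05] = 1.45233e-05
  p_II = [C(14,5)·0.82^5·0.18^9 = 2002·0.37074·1.98359e-07 = 0.000147226] × [0.272491] = 4.01179e-05
Prior × likelihood for each component:
  P(Z=I)·p_I = 0.38 × 1.45233e-05 = 5.51885e-06
  P(Z=II)·p_II = 0.62 × 4.01179e-05 = 2.48731e-05
Denominator: 5.51885e-06 + 2.48731e-05 = 3.0392e-05
P(Population II | data) = 2.48731e-05 / 3.0392e-05 ≈ 0.8184

0.8184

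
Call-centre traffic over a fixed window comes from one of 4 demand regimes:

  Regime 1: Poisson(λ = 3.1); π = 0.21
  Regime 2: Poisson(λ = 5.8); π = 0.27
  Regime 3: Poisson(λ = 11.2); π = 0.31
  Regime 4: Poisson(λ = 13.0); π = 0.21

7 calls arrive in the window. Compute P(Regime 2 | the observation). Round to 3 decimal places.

P(component k | x) = w_k·f_k(x) / marginal(x), where marginal(x) = Σ_j w_j·f_j(x).
Poisson probabilities:
  f_1 = e^(−3.1)·3.1^7/7! = 0.0245917
  f_2 = e^(−5.8)·5.8^7/7! = 0.132635
  f_3 = e^(−11.2)·11.2^7/7! = 0.0599788
  f_4 = e^(−13.0)·13.0^7/7! = 0.0281413
Multiply by the mixture weights:
  w_1·f_1 = 0.21 × 0.0245917 = 0.00516426
  w_2·f_2 = 0.27 × 0.132635 = 0.0358114
  w_3·f_3 = 0.31 × 0.0599788 = 0.0185934
  w_4·f_4 = 0.21 × 0.0281413 = 0.00590968
Normaliser: 0.00516426 + 0.0358114 + 0.0185934 + 0.00590968 = 0.0654787
P(Regime 2 | data) ≈ 0.547

0.547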